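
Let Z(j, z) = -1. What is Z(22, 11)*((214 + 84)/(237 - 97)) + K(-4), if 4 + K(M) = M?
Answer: -709/70 ≈ -10.129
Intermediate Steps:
K(M) = -4 + M
Z(22, 11)*((214 + 84)/(237 - 97)) + K(-4) = -(214 + 84)/(237 - 97) + (-4 - 4) = -298/140 - 8 = -1*149/70 - 8 = -149/70 - 8 = -709/70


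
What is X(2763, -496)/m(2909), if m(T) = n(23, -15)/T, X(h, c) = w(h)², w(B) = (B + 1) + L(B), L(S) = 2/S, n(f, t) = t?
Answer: -169660911517315604/114512535 ≈ -1.4816e+9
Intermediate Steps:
w(B) = 1 + B + 2/B (w(B) = (B + 1) + 2/B = (1 + B) + 2/B = 1 + B + 2/B)
X(h, c) = (1 + h + 2/h)²
m(T) = -15/T
X(2763, -496)/m(2909) = ((2 + 2763*(1 + 2763))²/2763²)/((-15/2909)) = ((2 + 2763*2764)²/7634169)/((-15*1/2909)) = ((2 + 7636932)²/7634169)/(-15/2909) = ((1/7634169)*7636934²)*(-2909/15) = ((1/7634169)*58322760920356)*(-2909/15) = (58322760920356/7634169)*(-2909/15) = -169660911517315604/114512535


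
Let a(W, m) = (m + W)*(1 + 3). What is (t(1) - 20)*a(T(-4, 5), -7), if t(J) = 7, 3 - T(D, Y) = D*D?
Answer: 1040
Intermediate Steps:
T(D, Y) = 3 - D² (T(D, Y) = 3 - D*D = 3 - D²)
a(W, m) = 4*W + 4*m (a(W, m) = (W + m)*4 = 4*W + 4*m)
(t(1) - 20)*a(T(-4, 5), -7) = (7 - 20)*(4*(3 - 1*(-4)²) + 4*(-7)) = -13*(4*(3 - 1*16) - 28) = -13*(4*(3 - 16) - 28) = -13*(4*(-13) - 28) = -13*(-52 - 28) = -13*(-80) = 1040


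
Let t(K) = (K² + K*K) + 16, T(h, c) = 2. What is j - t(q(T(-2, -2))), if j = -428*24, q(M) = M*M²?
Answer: -10416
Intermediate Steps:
q(M) = M³
t(K) = 16 + 2*K² (t(K) = (K² + K²) + 16 = 2*K² + 16 = 16 + 2*K²)
j = -10272
j - t(q(T(-2, -2))) = -10272 - (16 + 2*(2³)²) = -10272 - (16 + 2*8²) = -10272 - (16 + 2*64) = -10272 - (16 + 128) = -10272 - 1*144 = -10272 - 144 = -10416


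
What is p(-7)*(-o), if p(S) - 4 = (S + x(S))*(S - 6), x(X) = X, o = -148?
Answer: 27528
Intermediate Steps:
p(S) = 4 + 2*S*(-6 + S) (p(S) = 4 + (S + S)*(S - 6) = 4 + (2*S)*(-6 + S) = 4 + 2*S*(-6 + S))
p(-7)*(-o) = (4 - 12*(-7) + 2*(-7)²)*(-1*(-148)) = (4 + 84 + 2*49)*148 = (4 + 84 + 98)*148 = 186*148 = 27528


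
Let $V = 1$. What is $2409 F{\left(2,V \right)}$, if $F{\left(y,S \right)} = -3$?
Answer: $-7227$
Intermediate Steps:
$2409 F{\left(2,V \right)} = 2409 \left(-3\right) = -7227$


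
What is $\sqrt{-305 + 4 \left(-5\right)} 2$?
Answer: $10 i \sqrt{13} \approx 36.056 i$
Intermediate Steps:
$\sqrt{-305 + 4 \left(-5\right)} 2 = \sqrt{-305 - 20} \cdot 2 = \sqrt{-325} \cdot 2 = 5 i \sqrt{13} \cdot 2 = 10 i \sqrt{13}$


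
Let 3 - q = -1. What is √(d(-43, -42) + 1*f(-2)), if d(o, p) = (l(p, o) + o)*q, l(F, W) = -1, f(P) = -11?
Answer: I*√187 ≈ 13.675*I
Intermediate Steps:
q = 4 (q = 3 - 1*(-1) = 3 + 1 = 4)
d(o, p) = -4 + 4*o (d(o, p) = (-1 + o)*4 = -4 + 4*o)
√(d(-43, -42) + 1*f(-2)) = √((-4 + 4*(-43)) + 1*(-11)) = √((-4 - 172) - 11) = √(-176 - 11) = √(-187) = I*√187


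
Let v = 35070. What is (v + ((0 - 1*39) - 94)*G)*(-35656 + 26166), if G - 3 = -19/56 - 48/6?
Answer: -1358213545/4 ≈ -3.3955e+8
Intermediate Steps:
G = -299/56 (G = 3 + (-19/56 - 48/6) = 3 + (-19*1/56 - 48*⅙) = 3 + (-19/56 - 8) = 3 - 467/56 = -299/56 ≈ -5.3393)
(v + ((0 - 1*39) - 94)*G)*(-35656 + 26166) = (35070 + ((0 - 1*39) - 94)*(-299/56))*(-35656 + 26166) = (35070 + ((0 - 39) - 94)*(-299/56))*(-9490) = (35070 + (-39 - 94)*(-299/56))*(-9490) = (35070 - 133*(-299/56))*(-9490) = (35070 + 5681/8)*(-9490) = (286241/8)*(-9490) = -1358213545/4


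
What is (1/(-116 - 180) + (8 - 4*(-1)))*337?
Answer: 1196687/296 ≈ 4042.9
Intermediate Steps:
(1/(-116 - 180) + (8 - 4*(-1)))*337 = (1/(-296) + (8 + 4))*337 = (-1/296 + 12)*337 = (3551/296)*337 = 1196687/296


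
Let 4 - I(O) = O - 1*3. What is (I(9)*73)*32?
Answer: -4672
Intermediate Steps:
I(O) = 7 - O (I(O) = 4 - (O - 1*3) = 4 - (O - 3) = 4 - (-3 + O) = 4 + (3 - O) = 7 - O)
(I(9)*73)*32 = ((7 - 1*9)*73)*32 = ((7 - 9)*73)*32 = -2*73*32 = -146*32 = -4672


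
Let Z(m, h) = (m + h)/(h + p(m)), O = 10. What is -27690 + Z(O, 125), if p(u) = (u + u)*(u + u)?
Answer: -969141/35 ≈ -27690.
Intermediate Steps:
p(u) = 4*u² (p(u) = (2*u)*(2*u) = 4*u²)
Z(m, h) = (h + m)/(h + 4*m²) (Z(m, h) = (m + h)/(h + 4*m²) = (h + m)/(h + 4*m²))
-27690 + Z(O, 125) = -27690 + (125 + 10)/(125 + 4*10²) = -27690 + 135/(125 + 4*100) = -27690 + 135/(125 + 400) = -27690 + 135/525 = -27690 + (1/525)*135 = -27690 + 9/35 = -969141/35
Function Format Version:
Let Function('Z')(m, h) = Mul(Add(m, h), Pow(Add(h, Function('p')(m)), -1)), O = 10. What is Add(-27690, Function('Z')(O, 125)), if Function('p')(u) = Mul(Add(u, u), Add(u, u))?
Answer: Rational(-969141, 35) ≈ -27690.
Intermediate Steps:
Function('p')(u) = Mul(4, Pow(u, 2)) (Function('p')(u) = Mul(Mul(2, u), Mul(2, u)) = Mul(4, Pow(u, 2)))
Function('Z')(m, h) = Mul(Pow(Add(h, Mul(4, Pow(m, 2))), -1), Add(h, m)) (Function('Z')(m, h) = Mul(Add(m, h), Pow(Add(h, Mul(4, Pow(m, 2))), -1)) = Mul(Add(h, m), Pow(Add(h, Mul(4, Pow(m, 2))), -1)) = Mul(Pow(Add(h, Mul(4, Pow(m, 2))), -1), Add(h, m)))
Add(-27690, Function('Z')(O, 125)) = Add(-27690, Mul(Pow(Add(125, Mul(4, Pow(10, 2))), -1), Add(125, 10))) = Add(-27690, Mul(Pow(Add(125, Mul(4, 100)), -1), 135)) = Add(-27690, Mul(Pow(Add(125, 400), -1), 135)) = Add(-27690, Mul(Pow(525, -1), 135)) = Add(-27690, Mul(Rational(1, 525), 135)) = Add(-27690, Rational(9, 35)) = Rational(-969141, 35)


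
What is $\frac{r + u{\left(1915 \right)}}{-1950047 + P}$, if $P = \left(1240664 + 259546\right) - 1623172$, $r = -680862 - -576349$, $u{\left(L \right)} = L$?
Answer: $\frac{102598}{2073009} \approx 0.049492$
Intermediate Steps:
$r = -104513$ ($r = -680862 + 576349 = -104513$)
$P = -122962$ ($P = 1500210 - 1623172 = -122962$)
$\frac{r + u{\left(1915 \right)}}{-1950047 + P} = \frac{-104513 + 1915}{-1950047 - 122962} = - \frac{102598}{-2073009} = \left(-102598\right) \left(- \frac{1}{2073009}\right) = \frac{102598}{2073009}$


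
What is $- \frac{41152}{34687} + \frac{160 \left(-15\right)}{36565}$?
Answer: $- \frac{317594336}{253666031} \approx -1.252$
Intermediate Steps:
$- \frac{41152}{34687} + \frac{160 \left(-15\right)}{36565} = \left(-41152\right) \frac{1}{34687} - \frac{480}{7313} = - \frac{41152}{34687} - \frac{480}{7313} = - \frac{317594336}{253666031}$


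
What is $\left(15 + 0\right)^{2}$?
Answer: $225$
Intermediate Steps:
$\left(15 + 0\right)^{2} = 15^{2} = 225$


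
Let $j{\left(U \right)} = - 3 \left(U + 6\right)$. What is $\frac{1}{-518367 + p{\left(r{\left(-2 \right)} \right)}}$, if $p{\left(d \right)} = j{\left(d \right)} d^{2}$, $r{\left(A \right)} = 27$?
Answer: $- \frac{1}{590538} \approx -1.6934 \cdot 10^{-6}$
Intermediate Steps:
$j{\left(U \right)} = -18 - 3 U$ ($j{\left(U \right)} = - 3 \left(6 + U\right) = -18 - 3 U$)
$p{\left(d \right)} = d^{2} \left(-18 - 3 d\right)$ ($p{\left(d \right)} = \left(-18 - 3 d\right) d^{2} = d^{2} \left(-18 - 3 d\right)$)
$\frac{1}{-518367 + p{\left(r{\left(-2 \right)} \right)}} = \frac{1}{-518367 + 3 \cdot 27^{2} \left(-6 - 27\right)} = \frac{1}{-518367 + 3 \cdot 729 \left(-6 - 27\right)} = \frac{1}{-518367 + 3 \cdot 729 \left(-33\right)} = \frac{1}{-518367 - 72171} = \frac{1}{-590538} = - \frac{1}{590538}$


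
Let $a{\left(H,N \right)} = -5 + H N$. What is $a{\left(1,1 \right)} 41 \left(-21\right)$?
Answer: $3444$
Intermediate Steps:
$a{\left(1,1 \right)} 41 \left(-21\right) = \left(-5 + 1 \cdot 1\right) 41 \left(-21\right) = \left(-5 + 1\right) 41 \left(-21\right) = \left(-4\right) 41 \left(-21\right) = \left(-164\right) \left(-21\right) = 3444$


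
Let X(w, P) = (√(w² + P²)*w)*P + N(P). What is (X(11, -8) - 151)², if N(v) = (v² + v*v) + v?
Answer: 1433601 + 5456*√185 ≈ 1.5078e+6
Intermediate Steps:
N(v) = v + 2*v² (N(v) = (v² + v²) + v = 2*v² + v = v + 2*v²)
X(w, P) = P*(1 + 2*P) + P*w*√(P² + w²) (X(w, P) = (√(w² + P²)*w)*P + P*(1 + 2*P) = (√(P² + w²)*w)*P + P*(1 + 2*P) = (w*√(P² + w²))*P + P*(1 + 2*P) = P*w*√(P² + w²) + P*(1 + 2*P) = P*(1 + 2*P) + P*w*√(P² + w²))
(X(11, -8) - 151)² = (-8*(1 + 2*(-8) + 11*√((-8)² + 11²)) - 151)² = (-8*(1 - 16 + 11*√(64 + 121)) - 151)² = (-8*(1 - 16 + 11*√185) - 151)² = (-8*(-15 + 11*√185) - 151)² = ((120 - 88*√185) - 151)² = (-31 - 88*√185)²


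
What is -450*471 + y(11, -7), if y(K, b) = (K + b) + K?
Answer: -211935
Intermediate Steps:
y(K, b) = b + 2*K
-450*471 + y(11, -7) = -450*471 + (-7 + 2*11) = -211950 + (-7 + 22) = -211950 + 15 = -211935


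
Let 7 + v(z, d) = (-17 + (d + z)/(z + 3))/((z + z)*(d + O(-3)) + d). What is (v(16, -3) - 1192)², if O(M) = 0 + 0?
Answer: 5085065590081/3538161 ≈ 1.4372e+6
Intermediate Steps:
O(M) = 0
v(z, d) = -7 + (-17 + (d + z)/(3 + z))/(d + 2*d*z) (v(z, d) = -7 + (-17 + (d + z)/(z + 3))/((z + z)*(d + 0) + d) = -7 + (-17 + (d + z)/(3 + z))/((2*z)*d + d) = -7 + (-17 + (d + z)/(3 + z))/(2*d*z + d) = -7 + (-17 + (d + z)/(3 + z))/(d + 2*d*z))
(v(16, -3) - 1192)² = ((-51 - 20*(-3) - 16*16 - 49*(-3)*16 - 14*(-3)*16²)/((-3)*(3 + 2*16² + 7*16)) - 1192)² = (-(-51 + 60 - 256 + 2352 - 14*(-3)*256)/(3*(3 + 2*256 + 112)) - 1192)² = (-(-51 + 60 - 256 + 2352 + 10752)/(3*(3 + 512 + 112)) - 1192)² = (-⅓*12857/627 - 1192)² = (-⅓*1/627*12857 - 1192)² = (-12857/1881 - 1192)² = (-2255009/1881)² = 5085065590081/3538161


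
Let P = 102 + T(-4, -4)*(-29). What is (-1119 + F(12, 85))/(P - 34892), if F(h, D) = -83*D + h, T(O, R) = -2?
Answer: 4081/17366 ≈ 0.23500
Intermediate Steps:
P = 160 (P = 102 - 2*(-29) = 102 + 58 = 160)
F(h, D) = h - 83*D
(-1119 + F(12, 85))/(P - 34892) = (-1119 + (12 - 83*85))/(160 - 34892) = (-1119 + (12 - 7055))/(-34732) = (-1119 - 7043)*(-1/34732) = -8162*(-1/34732) = 4081/17366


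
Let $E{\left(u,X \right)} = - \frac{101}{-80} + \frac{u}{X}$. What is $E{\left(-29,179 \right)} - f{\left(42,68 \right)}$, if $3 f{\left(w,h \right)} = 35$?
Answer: $- \frac{453923}{42960} \approx -10.566$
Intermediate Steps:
$E{\left(u,X \right)} = \frac{101}{80} + \frac{u}{X}$ ($E{\left(u,X \right)} = \left(-101\right) \left(- \frac{1}{80}\right) + \frac{u}{X} = \frac{101}{80} + \frac{u}{X}$)
$f{\left(w,h \right)} = \frac{35}{3}$ ($f{\left(w,h \right)} = \frac{1}{3} \cdot 35 = \frac{35}{3}$)
$E{\left(-29,179 \right)} - f{\left(42,68 \right)} = \left(\frac{101}{80} - \frac{29}{179}\right) - \frac{35}{3} = \frac{15759}{14320} - \frac{35}{3} = - \frac{453923}{42960}$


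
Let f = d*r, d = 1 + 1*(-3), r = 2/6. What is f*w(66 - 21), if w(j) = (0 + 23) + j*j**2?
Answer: -182296/3 ≈ -60765.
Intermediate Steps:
r = 1/3 (r = 2*(1/6) = 1/3 ≈ 0.33333)
d = -2 (d = 1 - 3 = -2)
f = -2/3 (f = -2*1/3 = -2/3 ≈ -0.66667)
w(j) = 23 + j**3
f*w(66 - 21) = -2*(23 + (66 - 21)**3)/3 = -2*(23 + 45**3)/3 = -2*(23 + 91125)/3 = -2/3*91148 = -182296/3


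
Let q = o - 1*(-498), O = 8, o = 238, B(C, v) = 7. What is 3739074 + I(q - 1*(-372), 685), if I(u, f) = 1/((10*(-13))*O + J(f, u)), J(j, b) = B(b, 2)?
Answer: 3862463441/1033 ≈ 3.7391e+6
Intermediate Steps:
J(j, b) = 7
q = 736 (q = 238 - 1*(-498) = 238 + 498 = 736)
I(u, f) = -1/1033 (I(u, f) = 1/((10*(-13))*8 + 7) = 1/(-130*8 + 7) = 1/(-1040 + 7) = 1/(-1033) = -1/1033)
3739074 + I(q - 1*(-372), 685) = 3739074 - 1/1033 = 3862463441/1033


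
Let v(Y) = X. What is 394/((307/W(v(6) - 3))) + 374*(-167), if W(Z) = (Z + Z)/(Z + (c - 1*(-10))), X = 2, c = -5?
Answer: -19174803/307 ≈ -62459.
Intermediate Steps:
v(Y) = 2
W(Z) = 2*Z/(5 + Z) (W(Z) = (Z + Z)/(Z + (-5 - 1*(-10))) = (2*Z)/(Z + (-5 + 10)) = (2*Z)/(Z + 5) = (2*Z)/(5 + Z) = 2*Z/(5 + Z))
394/((307/W(v(6) - 3))) + 374*(-167) = 394/((307/((2*(2 - 3)/(5 + (2 - 3)))))) + 374*(-167) = 394/((307/((2*(-1)/(5 - 1))))) - 62458 = 394/((307/((2*(-1)/4)))) - 62458 = 394/((307/((2*(-1)*(¼))))) - 62458 = 394/((307/(-½))) - 62458 = 394/((307*(-2))) - 62458 = 394/(-614) - 62458 = 394*(-1/614) - 62458 = -197/307 - 62458 = -19174803/307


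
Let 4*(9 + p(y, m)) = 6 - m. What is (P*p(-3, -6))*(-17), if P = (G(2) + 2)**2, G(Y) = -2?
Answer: 0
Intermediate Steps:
p(y, m) = -15/2 - m/4 (p(y, m) = -9 + (6 - m)/4 = -9 + (3/2 - m/4) = -15/2 - m/4)
P = 0 (P = (-2 + 2)**2 = 0**2 = 0)
(P*p(-3, -6))*(-17) = (0*(-15/2 - 1/4*(-6)))*(-17) = (0*(-15/2 + 3/2))*(-17) = (0*(-6))*(-17) = 0*(-17) = 0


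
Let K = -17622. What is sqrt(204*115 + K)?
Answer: sqrt(5838) ≈ 76.407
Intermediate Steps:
sqrt(204*115 + K) = sqrt(204*115 - 17622) = sqrt(23460 - 17622) = sqrt(5838)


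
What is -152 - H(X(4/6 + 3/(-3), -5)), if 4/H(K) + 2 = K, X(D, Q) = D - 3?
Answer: -605/4 ≈ -151.25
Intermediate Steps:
X(D, Q) = -3 + D
H(K) = 4/(-2 + K)
-152 - H(X(4/6 + 3/(-3), -5)) = -152 - 4/(-2 + (-3 + (4/6 + 3/(-3)))) = -152 - 4/(-2 + (-3 + (4*(⅙) + 3*(-⅓)))) = -152 - 4/(-2 + (-3 + (⅔ - 1))) = -152 - 4/(-2 + (-3 - ⅓)) = -152 - 4/(-2 - 10/3) = -152 - 4/(-16/3) = -152 - 4*(-3)/16 = -152 - 1*(-¾) = -152 + ¾ = -605/4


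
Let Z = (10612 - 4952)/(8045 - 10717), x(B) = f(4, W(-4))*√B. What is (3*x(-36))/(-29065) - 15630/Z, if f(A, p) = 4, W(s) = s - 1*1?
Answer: 2088168/283 - 72*I/29065 ≈ 7378.7 - 0.0024772*I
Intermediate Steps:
W(s) = -1 + s (W(s) = s - 1 = -1 + s)
x(B) = 4*√B
Z = -1415/668 (Z = 5660/(-2672) = 5660*(-1/2672) = -1415/668 ≈ -2.1183)
(3*x(-36))/(-29065) - 15630/Z = (3*(4*√(-36)))/(-29065) - 15630/(-1415/668) = (3*(4*(6*I)))*(-1/29065) - 15630*(-668/1415) = (3*(24*I))*(-1/29065) + 2088168/283 = (72*I)*(-1/29065) + 2088168/283 = -72*I/29065 + 2088168/283 = 2088168/283 - 72*I/29065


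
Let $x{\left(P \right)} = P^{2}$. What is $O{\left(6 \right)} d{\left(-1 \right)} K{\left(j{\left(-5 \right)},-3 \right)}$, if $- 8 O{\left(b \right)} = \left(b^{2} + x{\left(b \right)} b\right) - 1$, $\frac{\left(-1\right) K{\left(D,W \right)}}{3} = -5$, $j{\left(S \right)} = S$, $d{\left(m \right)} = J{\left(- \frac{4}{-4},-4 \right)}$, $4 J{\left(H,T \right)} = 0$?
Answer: $0$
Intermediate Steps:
$J{\left(H,T \right)} = 0$ ($J{\left(H,T \right)} = \frac{1}{4} \cdot 0 = 0$)
$d{\left(m \right)} = 0$
$K{\left(D,W \right)} = 15$ ($K{\left(D,W \right)} = \left(-3\right) \left(-5\right) = 15$)
$O{\left(b \right)} = \frac{1}{8} - \frac{b^{2}}{8} - \frac{b^{3}}{8}$ ($O{\left(b \right)} = - \frac{\left(b^{2} + b^{2} b\right) - 1}{8} = - \frac{\left(b^{2} + b^{3}\right) - 1}{8} = - \frac{-1 + b^{2} + b^{3}}{8} = \frac{1}{8} - \frac{b^{2}}{8} - \frac{b^{3}}{8}$)
$O{\left(6 \right)} d{\left(-1 \right)} K{\left(j{\left(-5 \right)},-3 \right)} = \left(\frac{1}{8} - \frac{6^{2}}{8} - \frac{6^{3}}{8}\right) 0 \cdot 15 = \left(\frac{1}{8} - \frac{9}{2} - 27\right) 0 \cdot 15 = \left(- \frac{251}{8}\right) 0 \cdot 15 = 0 \cdot 15 = 0$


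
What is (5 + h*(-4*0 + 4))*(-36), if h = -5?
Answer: 540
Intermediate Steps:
(5 + h*(-4*0 + 4))*(-36) = (5 - 5*(-4*0 + 4))*(-36) = (5 - 5*(0 + 4))*(-36) = (5 - 5*4)*(-36) = (5 - 20)*(-36) = -15*(-36) = 540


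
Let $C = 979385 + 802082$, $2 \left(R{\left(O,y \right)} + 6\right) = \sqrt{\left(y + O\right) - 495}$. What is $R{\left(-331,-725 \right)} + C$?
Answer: $1781461 + \frac{i \sqrt{1551}}{2} \approx 1.7815 \cdot 10^{6} + 19.691 i$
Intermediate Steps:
$R{\left(O,y \right)} = -6 + \frac{\sqrt{-495 + O + y}}{2}$ ($R{\left(O,y \right)} = -6 + \frac{\sqrt{\left(y + O\right) - 495}}{2} = -6 + \frac{\sqrt{\left(O + y\right) - 495}}{2} = -6 + \frac{\sqrt{-495 + O + y}}{2}$)
$C = 1781467$
$R{\left(-331,-725 \right)} + C = \left(-6 + \frac{\sqrt{-495 - 331 - 725}}{2}\right) + 1781467 = \left(-6 + \frac{\sqrt{-1551}}{2}\right) + 1781467 = \left(-6 + \frac{i \sqrt{1551}}{2}\right) + 1781467 = 1781461 + \frac{i \sqrt{1551}}{2}$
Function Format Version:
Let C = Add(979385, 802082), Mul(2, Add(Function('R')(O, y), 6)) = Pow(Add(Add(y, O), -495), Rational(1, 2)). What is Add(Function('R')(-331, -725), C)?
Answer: Add(1781461, Mul(Rational(1, 2), I, Pow(1551, Rational(1, 2)))) ≈ Add(1.7815e+6, Mul(19.691, I))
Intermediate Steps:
Function('R')(O, y) = Add(-6, Mul(Rational(1, 2), Pow(Add(-495, O, y), Rational(1, 2)))) (Function('R')(O, y) = Add(-6, Mul(Rational(1, 2), Pow(Add(Add(y, O), -495), Rational(1, 2)))) = Add(-6, Mul(Rational(1, 2), Pow(Add(Add(O, y), -495), Rational(1, 2)))) = Add(-6, Mul(Rational(1, 2), Pow(Add(-495, O, y), Rational(1, 2)))))
C = 1781467
Add(Function('R')(-331, -725), C) = Add(Add(-6, Mul(Rational(1, 2), Pow(Add(-495, -331, -725), Rational(1, 2)))), 1781467) = Add(Add(-6, Mul(Rational(1, 2), Pow(-1551, Rational(1, 2)))), 1781467) = Add(Add(-6, Mul(Rational(1, 2), Mul(I, Pow(1551, Rational(1, 2))))), 1781467) = Add(Add(-6, Mul(Rational(1, 2), I, Pow(1551, Rational(1, 2)))), 1781467) = Add(1781461, Mul(Rational(1, 2), I, Pow(1551, Rational(1, 2))))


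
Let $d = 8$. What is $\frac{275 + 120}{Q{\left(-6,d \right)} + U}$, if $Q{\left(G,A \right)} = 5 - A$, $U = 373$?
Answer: $\frac{79}{74} \approx 1.0676$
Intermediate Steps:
$\frac{275 + 120}{Q{\left(-6,d \right)} + U} = \frac{275 + 120}{\left(5 - 8\right) + 373} = \frac{395}{\left(5 - 8\right) + 373} = \frac{395}{-3 + 373} = \frac{395}{370} = 395 \cdot \frac{1}{370} = \frac{79}{74}$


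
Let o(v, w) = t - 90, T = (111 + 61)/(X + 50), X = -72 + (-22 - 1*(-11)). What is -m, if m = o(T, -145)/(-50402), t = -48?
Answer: -69/25201 ≈ -0.0027380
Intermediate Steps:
X = -83 (X = -72 + (-22 + 11) = -72 - 11 = -83)
T = -172/33 (T = (111 + 61)/(-83 + 50) = 172/(-33) = 172*(-1/33) = -172/33 ≈ -5.2121)
o(v, w) = -138 (o(v, w) = -48 - 90 = -138)
m = 69/25201 (m = -138/(-50402) = -138*(-1/50402) = 69/25201 ≈ 0.0027380)
-m = -1*69/25201 = -69/25201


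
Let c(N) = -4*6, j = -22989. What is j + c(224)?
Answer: -23013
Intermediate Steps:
c(N) = -24
j + c(224) = -22989 - 24 = -23013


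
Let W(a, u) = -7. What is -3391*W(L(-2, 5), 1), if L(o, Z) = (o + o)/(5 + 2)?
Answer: 23737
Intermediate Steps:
L(o, Z) = 2*o/7 (L(o, Z) = (2*o)/7 = (2*o)*(⅐) = 2*o/7)
-3391*W(L(-2, 5), 1) = -3391*(-7) = 23737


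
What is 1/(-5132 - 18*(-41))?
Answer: -1/4394 ≈ -0.00022758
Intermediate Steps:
1/(-5132 - 18*(-41)) = 1/(-5132 + 738) = 1/(-4394) = -1/4394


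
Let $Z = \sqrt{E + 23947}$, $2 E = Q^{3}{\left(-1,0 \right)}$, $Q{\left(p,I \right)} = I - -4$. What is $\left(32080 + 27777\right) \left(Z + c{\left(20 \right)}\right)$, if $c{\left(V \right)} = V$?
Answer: $1197140 + 59857 \sqrt{23979} \approx 1.0466 \cdot 10^{7}$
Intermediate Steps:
$Q{\left(p,I \right)} = 4 + I$ ($Q{\left(p,I \right)} = I + 4 = 4 + I$)
$E = 32$ ($E = \frac{\left(4 + 0\right)^{3}}{2} = \frac{4^{3}}{2} = \frac{1}{2} \cdot 64 = 32$)
$Z = \sqrt{23979}$ ($Z = \sqrt{32 + 23947} = \sqrt{23979} \approx 154.85$)
$\left(32080 + 27777\right) \left(Z + c{\left(20 \right)}\right) = \left(32080 + 27777\right) \left(\sqrt{23979} + 20\right) = 59857 \left(20 + \sqrt{23979}\right) = 1197140 + 59857 \sqrt{23979}$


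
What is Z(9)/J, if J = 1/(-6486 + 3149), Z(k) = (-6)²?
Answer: -120132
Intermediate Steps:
Z(k) = 36
J = -1/3337 (J = 1/(-3337) = -1/3337 ≈ -0.00029967)
Z(9)/J = 36/(-1/3337) = 36*(-3337) = -120132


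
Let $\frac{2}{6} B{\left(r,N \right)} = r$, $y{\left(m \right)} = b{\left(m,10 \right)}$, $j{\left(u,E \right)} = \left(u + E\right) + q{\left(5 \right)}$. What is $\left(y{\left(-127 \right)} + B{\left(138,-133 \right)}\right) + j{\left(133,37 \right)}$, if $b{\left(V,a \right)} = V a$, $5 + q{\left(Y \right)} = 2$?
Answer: $-689$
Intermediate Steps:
$q{\left(Y \right)} = -3$ ($q{\left(Y \right)} = -5 + 2 = -3$)
$j{\left(u,E \right)} = -3 + E + u$ ($j{\left(u,E \right)} = \left(u + E\right) - 3 = \left(E + u\right) - 3 = -3 + E + u$)
$y{\left(m \right)} = 10 m$ ($y{\left(m \right)} = m 10 = 10 m$)
$B{\left(r,N \right)} = 3 r$
$\left(y{\left(-127 \right)} + B{\left(138,-133 \right)}\right) + j{\left(133,37 \right)} = \left(10 \left(-127\right) + 3 \cdot 138\right) + \left(-3 + 37 + 133\right) = \left(-1270 + 414\right) + 167 = -856 + 167 = -689$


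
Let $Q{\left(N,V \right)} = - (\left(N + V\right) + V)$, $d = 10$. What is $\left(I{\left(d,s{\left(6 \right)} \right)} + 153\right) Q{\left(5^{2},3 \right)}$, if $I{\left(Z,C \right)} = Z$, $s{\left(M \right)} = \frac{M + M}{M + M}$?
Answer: $-5053$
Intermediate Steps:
$s{\left(M \right)} = 1$ ($s{\left(M \right)} = \frac{2 M}{2 M} = 2 M \frac{1}{2 M} = 1$)
$Q{\left(N,V \right)} = - N - 2 V$ ($Q{\left(N,V \right)} = - (N + 2 V) = - N - 2 V$)
$\left(I{\left(d,s{\left(6 \right)} \right)} + 153\right) Q{\left(5^{2},3 \right)} = \left(10 + 153\right) \left(- 5^{2} - 6\right) = 163 \left(\left(-1\right) 25 - 6\right) = 163 \left(-25 - 6\right) = 163 \left(-31\right) = -5053$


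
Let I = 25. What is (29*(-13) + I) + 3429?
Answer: 3077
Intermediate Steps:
(29*(-13) + I) + 3429 = (29*(-13) + 25) + 3429 = (-377 + 25) + 3429 = -352 + 3429 = 3077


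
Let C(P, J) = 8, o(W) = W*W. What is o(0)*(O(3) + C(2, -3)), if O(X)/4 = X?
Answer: 0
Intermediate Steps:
o(W) = W**2
O(X) = 4*X
o(0)*(O(3) + C(2, -3)) = 0**2*(4*3 + 8) = 0*(12 + 8) = 0*20 = 0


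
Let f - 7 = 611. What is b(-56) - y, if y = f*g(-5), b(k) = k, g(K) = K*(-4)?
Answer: -12416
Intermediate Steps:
g(K) = -4*K
f = 618 (f = 7 + 611 = 618)
y = 12360 (y = 618*(-4*(-5)) = 618*20 = 12360)
b(-56) - y = -56 - 1*12360 = -56 - 12360 = -12416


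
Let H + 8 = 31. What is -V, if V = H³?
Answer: -12167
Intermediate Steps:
H = 23 (H = -8 + 31 = 23)
V = 12167 (V = 23³ = 12167)
-V = -1*12167 = -12167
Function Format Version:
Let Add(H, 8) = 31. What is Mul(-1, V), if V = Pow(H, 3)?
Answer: -12167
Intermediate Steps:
H = 23 (H = Add(-8, 31) = 23)
V = 12167 (V = Pow(23, 3) = 12167)
Mul(-1, V) = Mul(-1, 12167) = -12167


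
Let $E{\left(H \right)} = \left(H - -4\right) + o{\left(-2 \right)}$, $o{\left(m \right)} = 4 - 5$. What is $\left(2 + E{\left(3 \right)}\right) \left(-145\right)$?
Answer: $-1160$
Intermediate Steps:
$o{\left(m \right)} = -1$
$E{\left(H \right)} = 3 + H$ ($E{\left(H \right)} = \left(H - -4\right) - 1 = \left(H + 4\right) - 1 = \left(4 + H\right) - 1 = 3 + H$)
$\left(2 + E{\left(3 \right)}\right) \left(-145\right) = \left(2 + \left(3 + 3\right)\right) \left(-145\right) = \left(2 + 6\right) \left(-145\right) = 8 \left(-145\right) = -1160$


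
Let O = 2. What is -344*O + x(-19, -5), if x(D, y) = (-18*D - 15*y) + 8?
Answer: -263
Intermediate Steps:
x(D, y) = 8 - 18*D - 15*y
-344*O + x(-19, -5) = -344*2 + (8 - 18*(-19) - 15*(-5)) = -688 + (8 + 342 + 75) = -688 + 425 = -263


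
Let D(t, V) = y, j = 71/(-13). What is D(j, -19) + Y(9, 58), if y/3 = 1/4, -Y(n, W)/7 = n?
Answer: -249/4 ≈ -62.250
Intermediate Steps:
Y(n, W) = -7*n
j = -71/13 (j = 71*(-1/13) = -71/13 ≈ -5.4615)
y = ¾ (y = 3/4 = 3*(¼) = ¾ ≈ 0.75000)
D(t, V) = ¾
D(j, -19) + Y(9, 58) = ¾ - 7*9 = ¾ - 63 = -249/4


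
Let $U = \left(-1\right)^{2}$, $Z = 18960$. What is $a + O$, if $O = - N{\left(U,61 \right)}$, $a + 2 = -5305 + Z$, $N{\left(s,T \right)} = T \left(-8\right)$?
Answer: $14141$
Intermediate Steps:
$U = 1$
$N{\left(s,T \right)} = - 8 T$
$a = 13653$ ($a = -2 + \left(-5305 + 18960\right) = -2 + 13655 = 13653$)
$O = 488$ ($O = - \left(-8\right) 61 = \left(-1\right) \left(-488\right) = 488$)
$a + O = 13653 + 488 = 14141$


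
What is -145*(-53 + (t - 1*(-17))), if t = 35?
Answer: 145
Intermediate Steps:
-145*(-53 + (t - 1*(-17))) = -145*(-53 + (35 - 1*(-17))) = -145*(-53 + (35 + 17)) = -145*(-53 + 52) = -145*(-1) = 145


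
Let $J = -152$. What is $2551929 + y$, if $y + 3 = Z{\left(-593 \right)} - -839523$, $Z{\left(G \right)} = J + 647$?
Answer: $3391944$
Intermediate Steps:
$Z{\left(G \right)} = 495$ ($Z{\left(G \right)} = -152 + 647 = 495$)
$y = 840015$ ($y = -3 + \left(495 - -839523\right) = -3 + \left(495 + 839523\right) = -3 + 840018 = 840015$)
$2551929 + y = 2551929 + 840015 = 3391944$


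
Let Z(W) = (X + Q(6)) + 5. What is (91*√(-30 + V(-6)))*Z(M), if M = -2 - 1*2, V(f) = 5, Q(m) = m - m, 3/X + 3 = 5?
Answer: 5915*I/2 ≈ 2957.5*I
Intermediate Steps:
X = 3/2 (X = 3/(-3 + 5) = 3/2 ≈ 1.5000)
Q(m) = 0
M = -4 (M = -2 - 2 = -4)
Z(W) = 13/2 (Z(W) = (3/2 + 0) + 5 = 3/2 + 5 = 13/2)
(91*√(-30 + V(-6)))*Z(M) = (91*√(-30 + 5))*(13/2) = (91*√(-25))*(13/2) = (91*(5*I))*(13/2) = (455*I)*(13/2) = 5915*I/2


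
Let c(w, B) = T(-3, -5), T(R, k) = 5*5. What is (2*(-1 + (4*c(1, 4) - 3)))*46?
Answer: 8832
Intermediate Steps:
T(R, k) = 25
c(w, B) = 25
(2*(-1 + (4*c(1, 4) - 3)))*46 = (2*(-1 + (4*25 - 3)))*46 = (2*(-1 + (100 - 3)))*46 = (2*(-1 + 97))*46 = (2*96)*46 = 192*46 = 8832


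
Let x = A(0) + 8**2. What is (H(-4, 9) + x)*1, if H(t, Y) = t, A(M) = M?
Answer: 60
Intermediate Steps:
x = 64 (x = 0 + 8**2 = 0 + 64 = 64)
(H(-4, 9) + x)*1 = (-4 + 64)*1 = 60*1 = 60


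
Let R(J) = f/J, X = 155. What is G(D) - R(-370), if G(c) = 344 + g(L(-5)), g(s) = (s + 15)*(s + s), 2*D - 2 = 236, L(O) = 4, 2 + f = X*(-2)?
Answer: 91604/185 ≈ 495.16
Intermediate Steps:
f = -312 (f = -2 + 155*(-2) = -2 - 310 = -312)
D = 119 (D = 1 + (1/2)*236 = 1 + 118 = 119)
R(J) = -312/J
g(s) = 2*s*(15 + s) (g(s) = (15 + s)*(2*s) = 2*s*(15 + s))
G(c) = 496 (G(c) = 344 + 2*4*(15 + 4) = 344 + 2*4*19 = 344 + 152 = 496)
G(D) - R(-370) = 496 - (-312)/(-370) = 496 - (-312)*(-1)/370 = 496 - 1*156/185 = 496 - 156/185 = 91604/185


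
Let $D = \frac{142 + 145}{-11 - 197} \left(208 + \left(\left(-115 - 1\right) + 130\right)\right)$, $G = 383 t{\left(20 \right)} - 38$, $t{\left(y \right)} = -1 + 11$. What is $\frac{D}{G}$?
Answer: $- \frac{10619}{131456} \approx -0.08078$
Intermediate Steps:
$t{\left(y \right)} = 10$
$G = 3792$ ($G = 383 \cdot 10 - 38 = 3830 - 38 = 3792$)
$D = - \frac{31857}{104}$ ($D = \frac{287}{-208} \left(208 + \left(-116 + 130\right)\right) = 287 \left(- \frac{1}{208}\right) \left(208 + 14\right) = \left(- \frac{287}{208}\right) 222 = - \frac{31857}{104} \approx -306.32$)
$\frac{D}{G} = - \frac{31857}{104 \cdot 3792} = \left(- \frac{31857}{104}\right) \frac{1}{3792} = - \frac{10619}{131456}$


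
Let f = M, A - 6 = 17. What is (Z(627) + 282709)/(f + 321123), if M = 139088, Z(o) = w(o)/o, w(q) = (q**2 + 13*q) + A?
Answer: 177659846/288552297 ≈ 0.61569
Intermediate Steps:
A = 23 (A = 6 + 17 = 23)
w(q) = 23 + q**2 + 13*q (w(q) = (q**2 + 13*q) + 23 = 23 + q**2 + 13*q)
Z(o) = (23 + o**2 + 13*o)/o
f = 139088
(Z(627) + 282709)/(f + 321123) = ((13 + 627 + 23/627) + 282709)/(139088 + 321123) = ((13 + 627 + 23*(1/627)) + 282709)/460211 = ((13 + 627 + 23/627) + 282709)*(1/460211) = (401303/627 + 282709)*(1/460211) = (177659846/627)*(1/460211) = 177659846/288552297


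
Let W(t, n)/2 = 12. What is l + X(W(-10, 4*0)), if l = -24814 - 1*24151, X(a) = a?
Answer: -48941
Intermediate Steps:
W(t, n) = 24 (W(t, n) = 2*12 = 24)
l = -48965 (l = -24814 - 24151 = -48965)
l + X(W(-10, 4*0)) = -48965 + 24 = -48941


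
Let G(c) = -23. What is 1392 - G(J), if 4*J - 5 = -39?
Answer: 1415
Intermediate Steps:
J = -17/2 (J = 5/4 + (1/4)*(-39) = 5/4 - 39/4 = -17/2 ≈ -8.5000)
1392 - G(J) = 1392 - 1*(-23) = 1392 + 23 = 1415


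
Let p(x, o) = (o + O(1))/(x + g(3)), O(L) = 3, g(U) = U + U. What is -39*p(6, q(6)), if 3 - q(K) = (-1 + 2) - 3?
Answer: -26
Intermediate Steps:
g(U) = 2*U
q(K) = 5 (q(K) = 3 - ((-1 + 2) - 3) = 3 - (1 - 3) = 3 - 1*(-2) = 3 + 2 = 5)
p(x, o) = (3 + o)/(6 + x) (p(x, o) = (o + 3)/(x + 2*3) = (3 + o)/(x + 6) = (3 + o)/(6 + x))
-39*p(6, q(6)) = -39*(3 + 5)/(6 + 6) = -39*8/12 = -13*8/4 = -39*2/3 = -26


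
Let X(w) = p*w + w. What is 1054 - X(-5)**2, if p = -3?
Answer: 954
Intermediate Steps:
X(w) = -2*w (X(w) = -3*w + w = -2*w)
1054 - X(-5)**2 = 1054 - (-2*(-5))**2 = 1054 - 1*10**2 = 1054 - 1*100 = 1054 - 100 = 954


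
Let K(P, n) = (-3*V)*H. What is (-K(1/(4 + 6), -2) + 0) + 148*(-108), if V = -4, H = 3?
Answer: -16020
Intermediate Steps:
K(P, n) = 36 (K(P, n) = -3*(-4)*3 = 12*3 = 36)
(-K(1/(4 + 6), -2) + 0) + 148*(-108) = (-1*36 + 0) + 148*(-108) = (-36 + 0) - 15984 = -36 - 15984 = -16020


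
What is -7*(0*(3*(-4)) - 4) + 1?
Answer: 29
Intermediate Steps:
-7*(0*(3*(-4)) - 4) + 1 = -7*(0*(-12) - 4) + 1 = -7*(0 - 4) + 1 = -7*(-4) + 1 = 28 + 1 = 29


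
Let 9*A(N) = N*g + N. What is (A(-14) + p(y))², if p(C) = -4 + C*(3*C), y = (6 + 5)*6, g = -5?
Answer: 13837287424/81 ≈ 1.7083e+8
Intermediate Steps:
y = 66 (y = 11*6 = 66)
A(N) = -4*N/9 (A(N) = (N*(-5) + N)/9 = (-5*N + N)/9 = (-4*N)/9 = -4*N/9)
p(C) = -4 + 3*C²
(A(-14) + p(y))² = (-4/9*(-14) + (-4 + 3*66²))² = (56/9 + (-4 + 3*4356))² = (56/9 + (-4 + 13068))² = (56/9 + 13064)² = (117632/9)² = 13837287424/81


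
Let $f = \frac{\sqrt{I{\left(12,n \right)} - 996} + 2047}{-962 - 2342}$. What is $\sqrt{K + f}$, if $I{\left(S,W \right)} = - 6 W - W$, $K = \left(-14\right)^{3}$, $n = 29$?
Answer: $\frac{\sqrt{-7490352198 - 826 i \sqrt{1199}}}{1652} \approx 0.00010002 - 52.389 i$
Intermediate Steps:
$K = -2744$
$I{\left(S,W \right)} = - 7 W$
$f = - \frac{2047}{3304} - \frac{i \sqrt{1199}}{3304}$ ($f = \frac{\sqrt{\left(-7\right) 29 - 996} + 2047}{-962 - 2342} = \frac{\sqrt{-203 - 996} + 2047}{-3304} = \left(\sqrt{-1199} + 2047\right) \left(- \frac{1}{3304}\right) = \left(i \sqrt{1199} + 2047\right) \left(- \frac{1}{3304}\right) = \left(2047 + i \sqrt{1199}\right) \left(- \frac{1}{3304}\right) = - \frac{2047}{3304} - \frac{i \sqrt{1199}}{3304} \approx -0.61955 - 0.01048 i$)
$\sqrt{K + f} = \sqrt{-2744 - \left(\frac{2047}{3304} + \frac{i \sqrt{1199}}{3304}\right)} = \sqrt{- \frac{9068223}{3304} - \frac{i \sqrt{1199}}{3304}}$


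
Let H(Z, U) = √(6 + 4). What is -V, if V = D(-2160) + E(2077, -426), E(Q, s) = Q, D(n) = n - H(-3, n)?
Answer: 83 + √10 ≈ 86.162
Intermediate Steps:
H(Z, U) = √10
D(n) = n - √10
V = -83 - √10 (V = (-2160 - √10) + 2077 = -83 - √10 ≈ -86.162)
-V = -(-83 - √10) = 83 + √10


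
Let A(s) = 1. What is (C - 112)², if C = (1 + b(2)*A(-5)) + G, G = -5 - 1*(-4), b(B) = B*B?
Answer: 11664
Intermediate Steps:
b(B) = B²
G = -1 (G = -5 + 4 = -1)
C = 4 (C = (1 + 2²*1) - 1 = (1 + 4*1) - 1 = (1 + 4) - 1 = 5 - 1 = 4)
(C - 112)² = (4 - 112)² = (-108)² = 11664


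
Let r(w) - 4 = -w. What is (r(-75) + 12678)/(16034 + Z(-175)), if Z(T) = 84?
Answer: 12757/16118 ≈ 0.79148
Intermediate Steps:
r(w) = 4 - w
(r(-75) + 12678)/(16034 + Z(-175)) = ((4 - 1*(-75)) + 12678)/(16034 + 84) = ((4 + 75) + 12678)/16118 = (79 + 12678)*(1/16118) = 12757*(1/16118) = 12757/16118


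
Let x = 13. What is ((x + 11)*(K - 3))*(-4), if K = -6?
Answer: 864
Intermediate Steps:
((x + 11)*(K - 3))*(-4) = ((13 + 11)*(-6 - 3))*(-4) = (24*(-9))*(-4) = -216*(-4) = 864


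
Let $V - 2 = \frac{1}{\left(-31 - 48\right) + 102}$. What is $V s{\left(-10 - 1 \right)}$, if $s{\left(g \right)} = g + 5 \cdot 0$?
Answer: $- \frac{517}{23} \approx -22.478$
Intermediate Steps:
$V = \frac{47}{23}$ ($V = 2 + \frac{1}{\left(-31 - 48\right) + 102} = 2 + \frac{1}{-79 + 102} = 2 + \frac{1}{23} = \frac{47}{23} \approx 2.0435$)
$s{\left(g \right)} = g$ ($s{\left(g \right)} = g + 0 = g$)
$V s{\left(-10 - 1 \right)} = \frac{47 \left(-10 - 1\right)}{23} = \frac{47}{23} \left(-11\right) = - \frac{517}{23}$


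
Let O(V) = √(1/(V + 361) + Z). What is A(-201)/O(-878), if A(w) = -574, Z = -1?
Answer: 41*I*√267806/37 ≈ 573.45*I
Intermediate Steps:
O(V) = √(-1 + 1/(361 + V)) (O(V) = √(1/(V + 361) - 1) = √(1/(361 + V) - 1) = √(-1 + 1/(361 + V)))
A(-201)/O(-878) = -574*(-I*√517)/√(-360 - 1*(-878)) = -574*(-I*√517)/√(-360 + 878) = -574*(-I*√267806/518) = -(-41)*I*√267806/37 = 41*I*√267806/37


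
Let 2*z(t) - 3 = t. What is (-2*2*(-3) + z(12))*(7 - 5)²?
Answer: 78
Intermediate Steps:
z(t) = 3/2 + t/2
(-2*2*(-3) + z(12))*(7 - 5)² = (-2*2*(-3) + (3/2 + (½)*12))*(7 - 5)² = (-4*(-3) + (3/2 + 6))*2² = (12 + 15/2)*4 = (39/2)*4 = 78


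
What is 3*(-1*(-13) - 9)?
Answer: 12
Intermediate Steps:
3*(-1*(-13) - 9) = 3*(13 - 9) = 3*4 = 12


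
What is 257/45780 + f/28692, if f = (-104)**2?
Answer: 41877527/109459980 ≈ 0.38258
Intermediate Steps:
f = 10816
257/45780 + f/28692 = 257/45780 + 10816/28692 = 257*(1/45780) + 10816*(1/28692) = 257/45780 + 2704/7173 = 41877527/109459980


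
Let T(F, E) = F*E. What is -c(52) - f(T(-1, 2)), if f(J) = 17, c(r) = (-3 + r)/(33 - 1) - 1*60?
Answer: 1327/32 ≈ 41.469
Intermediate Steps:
T(F, E) = E*F
c(r) = -1923/32 + r/32 (c(r) = (-3 + r)/32 - 60 = (-3 + r)*(1/32) - 60 = (-3/32 + r/32) - 60 = -1923/32 + r/32)
-c(52) - f(T(-1, 2)) = -(-1923/32 + (1/32)*52) - 1*17 = -(-1923/32 + 13/8) - 17 = -1*(-1871/32) - 17 = 1871/32 - 17 = 1327/32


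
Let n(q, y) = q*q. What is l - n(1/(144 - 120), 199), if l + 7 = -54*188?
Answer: -5851585/576 ≈ -10159.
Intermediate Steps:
n(q, y) = q²
l = -10159 (l = -7 - 54*188 = -7 - 10152 = -10159)
l - n(1/(144 - 120), 199) = -10159 - (1/(144 - 120))² = -10159 - (1/24)² = -10159 - 1*1/576 = -10159 - 1/576 = -5851585/576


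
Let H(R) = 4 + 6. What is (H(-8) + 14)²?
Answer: 576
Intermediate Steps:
H(R) = 10
(H(-8) + 14)² = (10 + 14)² = 24² = 576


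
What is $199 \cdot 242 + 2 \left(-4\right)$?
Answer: $48150$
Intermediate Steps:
$199 \cdot 242 + 2 \left(-4\right) = 48158 - 8 = 48150$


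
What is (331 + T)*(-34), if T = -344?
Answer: 442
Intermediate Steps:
(331 + T)*(-34) = (331 - 344)*(-34) = -13*(-34) = 442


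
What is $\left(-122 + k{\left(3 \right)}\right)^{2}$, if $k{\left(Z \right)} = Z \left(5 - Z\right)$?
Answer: $13456$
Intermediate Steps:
$\left(-122 + k{\left(3 \right)}\right)^{2} = \left(-122 + 3 \left(5 - 3\right)\right)^{2} = \left(-122 + 3 \cdot 2\right)^{2} = \left(-122 + 6\right)^{2} = \left(-116\right)^{2} = 13456$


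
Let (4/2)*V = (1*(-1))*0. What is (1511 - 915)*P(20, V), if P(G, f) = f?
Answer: 0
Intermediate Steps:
V = 0 (V = ((1*(-1))*0)/2 = (-1*0)/2 = (1/2)*0 = 0)
(1511 - 915)*P(20, V) = (1511 - 915)*0 = 596*0 = 0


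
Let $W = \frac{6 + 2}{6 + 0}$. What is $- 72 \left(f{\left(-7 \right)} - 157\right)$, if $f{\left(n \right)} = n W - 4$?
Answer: $12264$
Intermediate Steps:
$W = \frac{4}{3}$ ($W = \frac{8}{6} = 8 \cdot \frac{1}{6} = \frac{4}{3} \approx 1.3333$)
$f{\left(n \right)} = -4 + \frac{4 n}{3}$ ($f{\left(n \right)} = n \frac{4}{3} - 4 = \frac{4 n}{3} - 4 = -4 + \frac{4 n}{3}$)
$- 72 \left(f{\left(-7 \right)} - 157\right) = - 72 \left(\left(-4 + \frac{4}{3} \left(-7\right)\right) - 157\right) = - 72 \left(\left(-4 - \frac{28}{3}\right) - 157\right) = - 72 \left(- \frac{40}{3} - 157\right) = \left(-72\right) \left(- \frac{511}{3}\right) = 12264$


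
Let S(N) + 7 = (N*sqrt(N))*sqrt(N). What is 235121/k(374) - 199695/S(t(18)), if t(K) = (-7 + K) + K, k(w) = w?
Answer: 10117082/25993 ≈ 389.22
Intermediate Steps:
t(K) = -7 + 2*K
S(N) = -7 + N**2 (S(N) = -7 + (N*sqrt(N))*sqrt(N) = -7 + N**(3/2)*sqrt(N) = -7 + N**2)
235121/k(374) - 199695/S(t(18)) = 235121/374 - 199695/(-7 + (-7 + 2*18)**2) = 235121*(1/374) - 199695/(-7 + (-7 + 36)**2) = 235121/374 - 199695/(-7 + 29**2) = 235121/374 - 199695/(-7 + 841) = 235121/374 - 199695/834 = 235121/374 - 199695*1/834 = 235121/374 - 66565/278 = 10117082/25993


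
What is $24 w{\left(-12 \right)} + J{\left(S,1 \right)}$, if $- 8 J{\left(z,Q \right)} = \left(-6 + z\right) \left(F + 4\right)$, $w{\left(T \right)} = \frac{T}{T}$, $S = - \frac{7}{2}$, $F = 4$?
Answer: $\frac{67}{2} \approx 33.5$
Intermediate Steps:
$S = - \frac{7}{2}$ ($S = \left(-7\right) \frac{1}{2} = - \frac{7}{2} \approx -3.5$)
$w{\left(T \right)} = 1$
$J{\left(z,Q \right)} = 6 - z$ ($J{\left(z,Q \right)} = - \frac{\left(-6 + z\right) \left(4 + 4\right)}{8} = - \frac{\left(-6 + z\right) 8}{8} = - \frac{-48 + 8 z}{8} = 6 - z$)
$24 w{\left(-12 \right)} + J{\left(S,1 \right)} = 24 \cdot 1 + \left(6 - - \frac{7}{2}\right) = 24 + \left(6 + \frac{7}{2}\right) = 24 + \frac{19}{2} = \frac{67}{2}$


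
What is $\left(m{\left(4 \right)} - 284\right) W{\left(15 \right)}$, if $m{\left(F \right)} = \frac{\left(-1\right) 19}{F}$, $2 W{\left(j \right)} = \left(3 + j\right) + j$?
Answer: $- \frac{38115}{8} \approx -4764.4$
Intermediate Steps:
$W{\left(j \right)} = \frac{3}{2} + j$ ($W{\left(j \right)} = \frac{\left(3 + j\right) + j}{2} = \frac{3 + 2 j}{2} = \frac{3}{2} + j$)
$m{\left(F \right)} = - \frac{19}{F}$
$\left(m{\left(4 \right)} - 284\right) W{\left(15 \right)} = \left(- \frac{19}{4} - 284\right) \left(\frac{3}{2} + 15\right) = \left(\left(-19\right) \frac{1}{4} - 284\right) \frac{33}{2} = \left(- \frac{19}{4} - 284\right) \frac{33}{2} = \left(- \frac{1155}{4}\right) \frac{33}{2} = - \frac{38115}{8}$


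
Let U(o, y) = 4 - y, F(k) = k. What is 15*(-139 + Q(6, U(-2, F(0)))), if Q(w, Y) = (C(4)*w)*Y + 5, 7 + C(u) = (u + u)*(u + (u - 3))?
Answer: 9870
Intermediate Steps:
C(u) = -7 + 2*u*(-3 + 2*u) (C(u) = -7 + (u + u)*(u + (u - 3)) = -7 + (2*u)*(u + (-3 + u)) = -7 + (2*u)*(-3 + 2*u) = -7 + 2*u*(-3 + 2*u))
Q(w, Y) = 5 + 33*Y*w (Q(w, Y) = ((-7 - 6*4 + 4*4²)*w)*Y + 5 = ((-7 - 24 + 4*16)*w)*Y + 5 = ((-7 - 24 + 64)*w)*Y + 5 = (33*w)*Y + 5 = 33*Y*w + 5 = 5 + 33*Y*w)
15*(-139 + Q(6, U(-2, F(0)))) = 15*(-139 + (5 + 33*(4 - 1*0)*6)) = 15*(-139 + (5 + 33*(4 + 0)*6)) = 15*(-139 + (5 + 33*4*6)) = 15*(-139 + (5 + 792)) = 15*(-139 + 797) = 15*658 = 9870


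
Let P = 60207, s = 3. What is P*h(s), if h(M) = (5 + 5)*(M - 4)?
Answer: -602070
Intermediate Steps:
h(M) = -40 + 10*M (h(M) = 10*(-4 + M) = -40 + 10*M)
P*h(s) = 60207*(-40 + 10*3) = 60207*(-40 + 30) = 60207*(-10) = -602070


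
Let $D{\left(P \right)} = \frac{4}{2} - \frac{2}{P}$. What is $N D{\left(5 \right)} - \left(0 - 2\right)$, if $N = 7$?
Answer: $\frac{66}{5} \approx 13.2$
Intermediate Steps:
$D{\left(P \right)} = 2 - \frac{2}{P}$ ($D{\left(P \right)} = 4 \cdot \frac{1}{2} - \frac{2}{P} = 2 - \frac{2}{P}$)
$N D{\left(5 \right)} - \left(0 - 2\right) = 7 \left(2 - \frac{2}{5}\right) - \left(0 - 2\right) = 7 \left(2 - \frac{2}{5}\right) - -2 = 7 \left(2 - \frac{2}{5}\right) + 2 = 7 \cdot \frac{8}{5} + 2 = \frac{56}{5} + 2 = \frac{66}{5}$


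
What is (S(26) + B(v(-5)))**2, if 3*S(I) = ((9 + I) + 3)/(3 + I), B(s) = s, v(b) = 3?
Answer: 89401/7569 ≈ 11.811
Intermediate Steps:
S(I) = (12 + I)/(3*(3 + I)) (S(I) = (((9 + I) + 3)/(3 + I))/3 = ((12 + I)/(3 + I))/3 = (12 + I)/(3*(3 + I)))
(S(26) + B(v(-5)))**2 = ((12 + 26)/(3*(3 + 26)) + 3)**2 = ((1/3)*38/29 + 3)**2 = ((1/3)*(1/29)*38 + 3)**2 = (38/87 + 3)**2 = (299/87)**2 = 89401/7569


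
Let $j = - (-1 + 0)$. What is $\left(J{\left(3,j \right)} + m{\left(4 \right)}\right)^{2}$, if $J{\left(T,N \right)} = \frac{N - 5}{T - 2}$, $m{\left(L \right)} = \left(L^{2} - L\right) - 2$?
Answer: $36$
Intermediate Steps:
$j = 1$ ($j = \left(-1\right) \left(-1\right) = 1$)
$m{\left(L \right)} = -2 + L^{2} - L$
$J{\left(T,N \right)} = \frac{-5 + N}{-2 + T}$
$\left(J{\left(3,j \right)} + m{\left(4 \right)}\right)^{2} = \left(\frac{-5 + 1}{-2 + 3} - \left(6 - 16\right)\right)^{2} = \left(1^{-1} \left(-4\right) - -10\right)^{2} = \left(1 \left(-4\right) + 10\right)^{2} = \left(-4 + 10\right)^{2} = 6^{2} = 36$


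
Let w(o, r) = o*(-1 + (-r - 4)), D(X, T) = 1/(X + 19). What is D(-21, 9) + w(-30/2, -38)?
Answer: -991/2 ≈ -495.50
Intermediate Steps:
D(X, T) = 1/(19 + X)
w(o, r) = o*(-5 - r) (w(o, r) = o*(-1 + (-4 - r)) = o*(-5 - r))
D(-21, 9) + w(-30/2, -38) = 1/(19 - 21) - (-30/2)*(5 - 38) = 1/(-2) - 1*(-30*½)*(-33) = -½ - 1*(-15)*(-33) = -½ - 495 = -991/2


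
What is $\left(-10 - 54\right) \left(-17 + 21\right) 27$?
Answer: $-6912$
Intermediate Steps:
$\left(-10 - 54\right) \left(-17 + 21\right) 27 = \left(-64\right) 4 \cdot 27 = \left(-256\right) 27 = -6912$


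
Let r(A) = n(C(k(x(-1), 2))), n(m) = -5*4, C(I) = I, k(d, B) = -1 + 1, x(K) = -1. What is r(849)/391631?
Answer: -20/391631 ≈ -5.1068e-5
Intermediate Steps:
k(d, B) = 0
n(m) = -20
r(A) = -20
r(849)/391631 = -20/391631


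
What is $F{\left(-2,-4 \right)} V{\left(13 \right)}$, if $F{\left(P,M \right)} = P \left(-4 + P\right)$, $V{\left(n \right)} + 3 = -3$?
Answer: $-72$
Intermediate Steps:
$V{\left(n \right)} = -6$ ($V{\left(n \right)} = -3 - 3 = -6$)
$F{\left(-2,-4 \right)} V{\left(13 \right)} = - 2 \left(-4 - 2\right) \left(-6\right) = \left(-2\right) \left(-6\right) \left(-6\right) = 12 \left(-6\right) = -72$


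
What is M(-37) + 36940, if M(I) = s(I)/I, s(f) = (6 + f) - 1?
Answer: 1366812/37 ≈ 36941.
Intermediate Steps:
s(f) = 5 + f
M(I) = (5 + I)/I
M(-37) + 36940 = (5 - 37)/(-37) + 36940 = -1/37*(-32) + 36940 = 32/37 + 36940 = 1366812/37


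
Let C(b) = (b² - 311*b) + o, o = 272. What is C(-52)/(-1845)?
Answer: -19148/1845 ≈ -10.378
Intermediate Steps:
C(b) = 272 + b² - 311*b (C(b) = (b² - 311*b) + 272 = 272 + b² - 311*b)
C(-52)/(-1845) = (272 + (-52)² - 311*(-52))/(-1845) = (272 + 2704 + 16172)*(-1/1845) = 19148*(-1/1845) = -19148/1845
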